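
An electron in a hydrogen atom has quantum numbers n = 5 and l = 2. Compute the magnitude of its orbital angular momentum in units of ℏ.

|L| = √6 ℏ ≈ 2.449ℏ

|L| = ℏ√(l(l+1)) = ℏ√(2·3) = √6 ℏ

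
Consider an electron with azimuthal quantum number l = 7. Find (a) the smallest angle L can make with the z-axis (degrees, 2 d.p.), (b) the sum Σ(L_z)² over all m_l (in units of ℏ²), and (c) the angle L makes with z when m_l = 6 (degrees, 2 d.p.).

θ_min ≈ 20.70°; Σ(L_z)² = 280 ℏ²; θ(m_l=6) ≈ 36.70°

cos θ_min = 7/√56, so θ_min ≈ 20.70°.
Σ m_l² = 280, so Σ(L_z)² = 280 ℏ².
For m_l = 6: cos θ = 6/√56, θ ≈ 36.70°.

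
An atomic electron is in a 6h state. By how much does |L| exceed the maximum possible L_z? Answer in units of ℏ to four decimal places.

|L| − L_z,max ≈ 0.4772ℏ

6h means n = 6, l = 5.
|L| = √30 ℏ ≈ 5.4772ℏ, while L_z,max = lℏ = 5ℏ.
The difference is (√30 − 5)ℏ ≈ 0.4772ℏ.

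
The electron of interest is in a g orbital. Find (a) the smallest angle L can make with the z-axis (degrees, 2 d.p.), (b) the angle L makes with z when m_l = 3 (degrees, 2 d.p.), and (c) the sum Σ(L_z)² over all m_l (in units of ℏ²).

For a g orbital, l = 4.
cos θ_min = 4/√20, so θ_min ≈ 26.57°.
For m_l = 3: cos θ = 3/√20, θ ≈ 47.87°.
Σ m_l² = 60, so Σ(L_z)² = 60 ℏ².

θ_min ≈ 26.57°; θ(m_l=3) ≈ 47.87°; Σ(L_z)² = 60 ℏ²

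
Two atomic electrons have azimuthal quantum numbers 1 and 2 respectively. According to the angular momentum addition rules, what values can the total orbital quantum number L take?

L runs from |1 − 2| = 1 to 1 + 2 = 3.
Allowed values: L = 1, 2, 3.

L = 1, 2, 3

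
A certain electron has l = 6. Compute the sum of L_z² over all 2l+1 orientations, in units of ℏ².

Σ(L_z)² = 182 ℏ²

m_l runs from −6 to 6, i.e. {-6, -5, -4, -3, -2, -1, 0, 1, 2, 3, 4, 5, 6}.
Σ m_l² = 2·(1 + 4 + 9 + 16 + 25 + 36) = 182.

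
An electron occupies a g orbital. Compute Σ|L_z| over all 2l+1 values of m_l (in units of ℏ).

Σ|L_z| = 20 ℏ

For a g orbital, l = 4.
The allowed m_l values are -4, -3, -2, -1, 0, 1, 2, 3, 4.
Σ|m_l| = 2(1+2+…+4) = 20.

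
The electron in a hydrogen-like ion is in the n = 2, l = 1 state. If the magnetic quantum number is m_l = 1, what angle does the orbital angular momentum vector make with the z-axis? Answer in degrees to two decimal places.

θ ≈ 45.00°

|L|² = l(l+1)ℏ² = 2ℏ², so |L| = √2 ℏ.
L_z = m_l ℏ = 1ℏ.
cos θ = L_z/|L| = 1/√2, so θ ≈ 45.00°.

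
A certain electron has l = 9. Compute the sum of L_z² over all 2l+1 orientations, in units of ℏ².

Σ(L_z)² = 570 ℏ²

m_l ∈ {-9, -8, -7, -6, -5, -4, -3, -2, -1, 0, 1, 2, 3, 4, 5, 6, 7, 8, 9}.
Σ m_l² = l(l+1)(2l+1)/3 = 9·10·19/3 = 570.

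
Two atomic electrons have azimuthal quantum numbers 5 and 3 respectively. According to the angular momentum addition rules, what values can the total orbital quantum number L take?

L = 2, 3, 4, 5, 6, 7, 8

Angular momentum addition gives L = |l₁ − l₂|, …, l₁ + l₂.
So L can be 2, 3, 4, 5, 6, 7, 8.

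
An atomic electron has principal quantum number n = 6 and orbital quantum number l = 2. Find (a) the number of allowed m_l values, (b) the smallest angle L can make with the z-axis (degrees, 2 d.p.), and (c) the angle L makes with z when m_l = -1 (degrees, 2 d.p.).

There are 2l+1 = 5 values of m_l.
cos θ_min = 2/√6, so θ_min ≈ 35.26°.
For m_l = -1: cos θ = -1/√6, θ ≈ 114.09°.

5 values; θ_min ≈ 35.26°; θ(m_l=-1) ≈ 114.09°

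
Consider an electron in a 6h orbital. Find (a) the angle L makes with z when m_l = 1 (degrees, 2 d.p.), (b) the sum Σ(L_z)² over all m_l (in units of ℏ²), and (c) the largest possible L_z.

For 6h, l = 5.
For m_l = 1: cos θ = 1/√30, θ ≈ 79.48°.
Σ m_l² = 110, so Σ(L_z)² = 110 ℏ².
L_z,max = lℏ = 5ℏ.

θ(m_l=1) ≈ 79.48°; Σ(L_z)² = 110 ℏ²; L_z,max = 5ℏ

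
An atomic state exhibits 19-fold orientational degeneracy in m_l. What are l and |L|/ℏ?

19 = 2l + 1, so l = (19−1)/2 = 9.
Then |L| = √(l(l+1)) ℏ = 3√10 ℏ.

l = 9, |L| = 3√10 ℏ ≈ 9.487ℏ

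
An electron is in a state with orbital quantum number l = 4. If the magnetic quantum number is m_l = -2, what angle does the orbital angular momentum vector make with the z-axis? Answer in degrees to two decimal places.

|L| = ℏ√(l(l+1)) = 2√5 ℏ.
L_z = m_l ℏ = −2ℏ.
cos θ = L_z/|L| = -2/√20, so θ ≈ 116.57°.

θ ≈ 116.57°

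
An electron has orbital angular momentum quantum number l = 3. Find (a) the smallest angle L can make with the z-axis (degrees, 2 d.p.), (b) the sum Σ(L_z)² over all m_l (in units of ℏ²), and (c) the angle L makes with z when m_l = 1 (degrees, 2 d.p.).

cos θ_min = 3/√12, so θ_min ≈ 30.00°.
Σ m_l² = 28, so Σ(L_z)² = 28 ℏ².
For m_l = 1: cos θ = 1/√12, θ ≈ 73.22°.

θ_min ≈ 30.00°; Σ(L_z)² = 28 ℏ²; θ(m_l=1) ≈ 73.22°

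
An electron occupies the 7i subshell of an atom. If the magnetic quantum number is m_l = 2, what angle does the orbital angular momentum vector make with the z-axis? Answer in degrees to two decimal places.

For 7i, l = 6.
|L| = ℏ√(l(l+1)) = √42 ℏ.
L_z = m_l ℏ = 2ℏ.
cos θ = L_z/|L| = 2/√42, so θ ≈ 72.02°.

θ ≈ 72.02°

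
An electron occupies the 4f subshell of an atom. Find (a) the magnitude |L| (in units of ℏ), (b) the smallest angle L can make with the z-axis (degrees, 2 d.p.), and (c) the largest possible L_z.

The 4f subshell has l = 3.
|L| = ℏ√(3·4) = 2√3 ℏ ≈ 3.464ℏ.
cos θ_min = 3/√12, so θ_min ≈ 30.00°.
L_z,max = lℏ = 3ℏ.

|L| = 2√3 ℏ ≈ 3.464ℏ; θ_min ≈ 30.00°; L_z,max = 3ℏ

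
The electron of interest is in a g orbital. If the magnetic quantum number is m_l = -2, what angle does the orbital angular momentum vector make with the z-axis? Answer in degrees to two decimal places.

G corresponds to l = 4.
|L|² = l(l+1)ℏ² = 20ℏ², so |L| = 2√5 ℏ.
L_z = m_l ℏ = −2ℏ.
cos θ = L_z/|L| = -2/√20, so θ ≈ 116.57°.

θ ≈ 116.57°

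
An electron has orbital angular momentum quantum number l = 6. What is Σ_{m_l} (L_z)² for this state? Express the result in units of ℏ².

Σ(L_z)² = 182 ℏ²

m_l runs from −6 to 6, i.e. {-6, -5, -4, -3, -2, -1, 0, 1, 2, 3, 4, 5, 6}.
Σ m_l² = l(l+1)(2l+1)/3 = 6·7·13/3 = 182.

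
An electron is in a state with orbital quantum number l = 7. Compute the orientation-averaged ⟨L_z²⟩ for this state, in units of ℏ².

m_l runs from −7 to 7, i.e. {-7, -6, -5, -4, -3, -2, -1, 0, 1, 2, 3, 4, 5, 6, 7}.
⟨L_z²⟩ = ℏ²·(Σ m_l²)/(2l+1) = ℏ²·280/15 = 18.67ℏ².

⟨L_z²⟩ = 18.67 ℏ²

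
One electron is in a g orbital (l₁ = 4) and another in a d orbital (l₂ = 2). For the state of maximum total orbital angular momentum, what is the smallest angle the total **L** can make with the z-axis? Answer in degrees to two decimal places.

By the triangle rule, |l₁ − l₂| ≤ L ≤ l₁ + l₂.
Allowed values: L = 2, 3, 4, 5, 6.
The maximum is L = 6, with |L_tot| = ℏ√(6·7) = √42 ℏ.
The minimum angle with z is arccos(6/√42) ≈ 22.21°.

θ_min ≈ 22.21°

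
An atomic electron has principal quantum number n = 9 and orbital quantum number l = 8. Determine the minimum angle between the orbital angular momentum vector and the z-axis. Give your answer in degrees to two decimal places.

|L| = ℏ√(l(l+1)) = 6√2 ℏ.
The smallest angle corresponds to the largest L_z, i.e. m_l = l = 8, giving L_z = 8ℏ.
cos θ_min = 8/√72, so θ_min ≈ 19.47°.

θ_min ≈ 19.47°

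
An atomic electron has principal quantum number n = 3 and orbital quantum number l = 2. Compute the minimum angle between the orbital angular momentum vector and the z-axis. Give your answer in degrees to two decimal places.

|L| = √(l(l+1)) ℏ = √6 ℏ.
The smallest angle corresponds to the largest L_z, i.e. m_l = l = 2, giving L_z = 2ℏ.
cos θ_min = 2/√6, so θ_min ≈ 35.26°.

θ_min ≈ 35.26°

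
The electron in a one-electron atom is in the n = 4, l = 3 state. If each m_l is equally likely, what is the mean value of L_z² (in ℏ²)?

The allowed m_l values are -3, -2, -1, 0, 1, 2, 3.
⟨L_z²⟩ = ℏ²·l(l+1)/3 = 4ℏ².

⟨L_z²⟩ = 4 ℏ²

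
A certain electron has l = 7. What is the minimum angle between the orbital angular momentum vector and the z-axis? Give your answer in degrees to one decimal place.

θ_min ≈ 20.7°

|L|² = l(l+1)ℏ² = 56ℏ², so |L| = 2√14 ℏ.
The smallest angle corresponds to the largest L_z, i.e. m_l = l = 7, giving L_z = 7ℏ.
cos θ_min = 7/√56, so θ_min ≈ 20.7°.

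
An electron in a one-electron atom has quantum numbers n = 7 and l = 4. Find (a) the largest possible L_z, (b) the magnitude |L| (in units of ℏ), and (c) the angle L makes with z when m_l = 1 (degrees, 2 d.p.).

L_z,max = lℏ = 4ℏ.
|L| = ℏ√(4·5) = 2√5 ℏ ≈ 4.472ℏ.
For m_l = 1: cos θ = 1/√20, θ ≈ 77.08°.

L_z,max = 4ℏ; |L| = 2√5 ℏ ≈ 4.472ℏ; θ(m_l=1) ≈ 77.08°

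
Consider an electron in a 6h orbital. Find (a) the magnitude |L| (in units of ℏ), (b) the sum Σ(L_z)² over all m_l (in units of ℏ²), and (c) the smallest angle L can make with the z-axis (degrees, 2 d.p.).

6h means n = 6, l = 5.
|L| = ℏ√(5·6) = √30 ℏ ≈ 5.477ℏ.
Σ m_l² = 110, so Σ(L_z)² = 110 ℏ².
cos θ_min = 5/√30, so θ_min ≈ 24.09°.

|L| = √30 ℏ ≈ 5.477ℏ; Σ(L_z)² = 110 ℏ²; θ_min ≈ 24.09°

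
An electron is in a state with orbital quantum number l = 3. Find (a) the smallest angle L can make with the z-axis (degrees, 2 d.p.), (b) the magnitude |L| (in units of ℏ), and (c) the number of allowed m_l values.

cos θ_min = 3/√12, so θ_min ≈ 30.00°.
|L| = ℏ√(3·4) = 2√3 ℏ ≈ 3.464ℏ.
There are 2l+1 = 7 values of m_l.

θ_min ≈ 30.00°; |L| = 2√3 ℏ ≈ 3.464ℏ; 7 values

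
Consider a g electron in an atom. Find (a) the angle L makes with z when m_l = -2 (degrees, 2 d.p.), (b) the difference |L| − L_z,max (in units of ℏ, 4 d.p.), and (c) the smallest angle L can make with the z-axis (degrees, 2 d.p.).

A g state has l = 4.
For m_l = -2: cos θ = -2/√20, θ ≈ 116.57°.
|L| − L_z,max = (2√5 − 4)ℏ ≈ 0.4721ℏ.
cos θ_min = 4/√20, so θ_min ≈ 26.57°.

θ(m_l=-2) ≈ 116.57°; |L|−L_z,max ≈ 0.4721ℏ; θ_min ≈ 26.57°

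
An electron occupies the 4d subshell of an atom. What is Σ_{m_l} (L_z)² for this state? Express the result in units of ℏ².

The 4d subshell has l = 2.
m_l runs from −2 to 2, i.e. {-2, -1, 0, 1, 2}.
Summing m² from −2 to 2: Σ m_l² = 10.

Σ(L_z)² = 10 ℏ²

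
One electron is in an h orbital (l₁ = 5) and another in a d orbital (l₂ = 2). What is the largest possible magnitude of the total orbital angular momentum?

L runs from |5 − 2| = 3 to 5 + 2 = 7.
So L can be 3, 4, 5, 6, 7.
The largest magnitude corresponds to L = 7: |L_tot| = ℏ√(7·8) = 2√14 ℏ.

|L_tot|_max = 2√14 ℏ ≈ 7.483ℏ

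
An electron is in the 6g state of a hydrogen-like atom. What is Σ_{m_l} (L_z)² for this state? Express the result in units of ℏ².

Σ(L_z)² = 60 ℏ²

For 6g, l = 4.
m_l ∈ {-4, -3, -2, -1, 0, 1, 2, 3, 4}.
Summing m² from −4 to 4: Σ m_l² = 60.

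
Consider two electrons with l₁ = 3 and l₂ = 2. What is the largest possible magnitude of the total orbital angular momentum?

|L_tot|_max = √30 ℏ ≈ 5.477ℏ

L runs from |3 − 2| = 1 to 3 + 2 = 5.
So L can be 1, 2, 3, 4, 5.
The largest magnitude corresponds to L = 5: |L_tot| = ℏ√(5·6) = √30 ℏ.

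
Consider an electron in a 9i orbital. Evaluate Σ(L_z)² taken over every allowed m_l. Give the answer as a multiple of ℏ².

Σ(L_z)² = 182 ℏ²

The 9i subshell has l = 6.
The allowed m_l values are -6, -5, -4, -3, -2, -1, 0, 1, 2, 3, 4, 5, 6.
Σ m_l² = l(l+1)(2l+1)/3 = 6·7·13/3 = 182.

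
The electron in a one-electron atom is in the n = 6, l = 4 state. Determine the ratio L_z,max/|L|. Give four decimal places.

L_z,max/|L| = 0.8944

|L| = 2√5 ℏ ≈ 4.4721ℏ, while L_z,max = lℏ = 4ℏ.
L_z,max/|L| = 4/√20 = 0.8944.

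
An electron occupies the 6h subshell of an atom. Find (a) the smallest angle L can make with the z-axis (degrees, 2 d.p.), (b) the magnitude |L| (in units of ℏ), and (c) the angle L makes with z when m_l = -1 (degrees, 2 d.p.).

θ_min ≈ 24.09°; |L| = √30 ℏ ≈ 5.477ℏ; θ(m_l=-1) ≈ 100.52°

6h means n = 6, l = 5.
cos θ_min = 5/√30, so θ_min ≈ 24.09°.
|L| = ℏ√(5·6) = √30 ℏ ≈ 5.477ℏ.
For m_l = -1: cos θ = -1/√30, θ ≈ 100.52°.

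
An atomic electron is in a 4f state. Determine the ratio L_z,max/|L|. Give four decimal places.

4f means n = 4, l = 3.
|L| = 2√3 ℏ ≈ 3.4641ℏ, while L_z,max = lℏ = 3ℏ.
L_z,max/|L| = 3/√12 = 0.8660.

L_z,max/|L| = 0.8660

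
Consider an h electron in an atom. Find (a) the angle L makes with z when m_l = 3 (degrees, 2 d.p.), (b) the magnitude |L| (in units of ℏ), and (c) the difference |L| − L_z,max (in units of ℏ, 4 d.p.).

The letter h corresponds to l = 5.
For m_l = 3: cos θ = 3/√30, θ ≈ 56.79°.
|L| = ℏ√(5·6) = √30 ℏ ≈ 5.477ℏ.
|L| − L_z,max = (√30 − 5)ℏ ≈ 0.4772ℏ.

θ(m_l=3) ≈ 56.79°; |L| = √30 ℏ ≈ 5.477ℏ; |L|−L_z,max ≈ 0.4772ℏ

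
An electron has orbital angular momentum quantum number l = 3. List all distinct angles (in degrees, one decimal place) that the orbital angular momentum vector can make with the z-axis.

|L| = √(l(l+1)) ℏ = 2√3 ℏ.
cos θ = m_l/√12 for each m_l ∈ {-3, -2, -1, 0, 1, 2, 3}.

θ ∈ {30.0°, 54.7°, 73.2°, 90.0°, 106.8°, 125.3°, 150.0°}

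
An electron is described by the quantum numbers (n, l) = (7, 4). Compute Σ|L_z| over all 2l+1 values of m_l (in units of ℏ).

m_l runs from −4 to 4, i.e. {-4, -3, -2, -1, 0, 1, 2, 3, 4}.
Σ|m_l| = l(l+1) = 20.

Σ|L_z| = 20 ℏ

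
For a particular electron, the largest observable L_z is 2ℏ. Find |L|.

|L| = √6 ℏ ≈ 2.449ℏ

The maximum L_z equals lℏ, giving l = 2.
Then |L| = ℏ√(2·3) = √6 ℏ.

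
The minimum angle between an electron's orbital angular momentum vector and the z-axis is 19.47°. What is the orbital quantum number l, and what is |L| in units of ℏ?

At minimum angle, m_l = l, so cos θ = l/√(l(l+1)); cos²θ = l/(l+1) = 0.8889.
Solving: l = 8.
Then |L| = ℏ√(8·9) = 6√2 ℏ.

l = 8, |L| = 6√2 ℏ ≈ 8.485ℏ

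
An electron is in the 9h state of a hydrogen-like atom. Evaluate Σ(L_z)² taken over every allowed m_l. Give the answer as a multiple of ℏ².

9h means n = 9, l = 5.
The allowed m_l values are -5, -4, -3, -2, -1, 0, 1, 2, 3, 4, 5.
Σ m_l² = 2·(1 + 4 + 9 + 16 + 25) = 110.

Σ(L_z)² = 110 ℏ²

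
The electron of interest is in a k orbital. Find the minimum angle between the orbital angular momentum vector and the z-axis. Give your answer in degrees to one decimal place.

The letter k corresponds to l = 7.
|L| = √(l(l+1)) ℏ = 2√14 ℏ.
The smallest angle corresponds to the largest L_z, i.e. m_l = l = 7, giving L_z = 7ℏ.
cos θ_min = 7/√56, so θ_min ≈ 20.7°.

θ_min ≈ 20.7°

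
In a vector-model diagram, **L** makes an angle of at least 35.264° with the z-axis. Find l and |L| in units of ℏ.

At minimum angle, m_l = l, so cos θ = l/√(l(l+1)); cos²θ = l/(l+1) = 0.6667.
Thus l = 0.6667/(1 − 0.6667) ≈ 2.
Then |L| = ℏ√(2·3) = √6 ℏ.

l = 2, |L| = √6 ℏ ≈ 2.449ℏ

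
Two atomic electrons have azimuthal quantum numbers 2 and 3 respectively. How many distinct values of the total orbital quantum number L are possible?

5

L runs from |2 − 3| = 1 to 2 + 3 = 5.
Allowed values: L = 1, 2, 3, 4, 5.
That is 5 values.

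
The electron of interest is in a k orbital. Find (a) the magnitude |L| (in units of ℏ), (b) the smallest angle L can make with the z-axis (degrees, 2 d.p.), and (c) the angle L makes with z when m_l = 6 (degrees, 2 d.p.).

|L| = 2√14 ℏ ≈ 7.483ℏ; θ_min ≈ 20.70°; θ(m_l=6) ≈ 36.70°

A k state has l = 7.
|L| = ℏ√(7·8) = 2√14 ℏ ≈ 7.483ℏ.
cos θ_min = 7/√56, so θ_min ≈ 20.70°.
For m_l = 6: cos θ = 6/√56, θ ≈ 36.70°.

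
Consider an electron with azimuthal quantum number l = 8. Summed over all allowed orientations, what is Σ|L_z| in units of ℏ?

m_l runs from −8 to 8, i.e. {-8, -7, -6, -5, -4, -3, -2, -1, 0, 1, 2, 3, 4, 5, 6, 7, 8}.
Σ|m_l| = 2·8(8+1)/2 = 72.

Σ|L_z| = 72 ℏ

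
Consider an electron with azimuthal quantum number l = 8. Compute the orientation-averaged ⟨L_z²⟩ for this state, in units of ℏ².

The allowed m_l values are -8, -7, -6, -5, -4, -3, -2, -1, 0, 1, 2, 3, 4, 5, 6, 7, 8.
⟨L_z²⟩ = ℏ²·l(l+1)/3 = 24ℏ².

⟨L_z²⟩ = 24 ℏ²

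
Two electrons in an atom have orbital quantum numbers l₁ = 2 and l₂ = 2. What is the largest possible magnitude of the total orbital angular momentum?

|L_tot|_max = 2√5 ℏ ≈ 4.472ℏ

By the triangle rule, |l₁ − l₂| ≤ L ≤ l₁ + l₂.
L ∈ {0, 1, 2, 3, 4}.
The largest magnitude corresponds to L = 4: |L_tot| = ℏ√(4·5) = 2√5 ℏ.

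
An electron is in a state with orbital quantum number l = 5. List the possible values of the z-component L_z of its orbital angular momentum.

L_z ∈ {−5ℏ, −4ℏ, −3ℏ, −2ℏ, −ℏ, 0, ℏ, 2ℏ, 3ℏ, 4ℏ, 5ℏ}

L_z = m_l ℏ with m_l ranging from −l to +l in integer steps.
For l = 5: m_l ∈ {-5, -4, -3, -2, -1, 0, 1, 2, 3, 4, 5}.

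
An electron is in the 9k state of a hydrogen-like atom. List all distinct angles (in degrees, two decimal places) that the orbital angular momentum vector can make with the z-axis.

The 9k subshell has l = 7.
|L|² = l(l+1)ℏ² = 56ℏ², so |L| = 2√14 ℏ.
cos θ = m_l/√56 for each m_l ∈ {-7, -6, -5, -4, -3, -2, -1, 0, 1, 2, 3, 4, 5, 6, 7}.

θ ∈ {20.70°, 36.70°, 48.08°, 57.69°, 66.37°, 74.50°, 82.32°, 90.00°, 97.68°, 105.50°, 113.63°, 122.31°, 131.92°, 143.30°, 159.30°}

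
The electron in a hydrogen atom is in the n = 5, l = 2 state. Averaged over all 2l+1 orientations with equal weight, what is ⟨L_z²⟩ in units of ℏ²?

m_l ∈ {-2, -1, 0, 1, 2}.
⟨L_z²⟩ = ℏ²·(Σ m_l²)/(2l+1) = ℏ²·10/5 = 2ℏ².

⟨L_z²⟩ = 2 ℏ²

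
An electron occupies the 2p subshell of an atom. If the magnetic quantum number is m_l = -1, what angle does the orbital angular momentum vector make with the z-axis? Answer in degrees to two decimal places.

For 2p, l = 1.
|L|² = l(l+1)ℏ² = 2ℏ², so |L| = √2 ℏ.
L_z = m_l ℏ = −1ℏ.
cos θ = L_z/|L| = -1/√2, so θ ≈ 135.00°.

θ ≈ 135.00°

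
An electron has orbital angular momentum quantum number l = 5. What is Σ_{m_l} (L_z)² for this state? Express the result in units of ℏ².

Σ(L_z)² = 110 ℏ²

m_l runs from −5 to 5, i.e. {-5, -4, -3, -2, -1, 0, 1, 2, 3, 4, 5}.
Σ m_l² = 2·(1 + 4 + 9 + 16 + 25) = 110.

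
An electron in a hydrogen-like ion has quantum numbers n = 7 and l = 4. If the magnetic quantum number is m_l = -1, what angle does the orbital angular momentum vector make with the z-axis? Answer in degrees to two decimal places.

|L| = ℏ√(l(l+1)) = 2√5 ℏ.
L_z = m_l ℏ = −1ℏ.
cos θ = L_z/|L| = -1/√20, so θ ≈ 102.92°.

θ ≈ 102.92°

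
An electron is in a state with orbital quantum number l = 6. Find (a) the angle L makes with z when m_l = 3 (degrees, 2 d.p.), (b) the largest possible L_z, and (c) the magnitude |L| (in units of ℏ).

For m_l = 3: cos θ = 3/√42, θ ≈ 62.42°.
L_z,max = lℏ = 6ℏ.
|L| = ℏ√(6·7) = √42 ℏ ≈ 6.481ℏ.

θ(m_l=3) ≈ 62.42°; L_z,max = 6ℏ; |L| = √42 ℏ ≈ 6.481ℏ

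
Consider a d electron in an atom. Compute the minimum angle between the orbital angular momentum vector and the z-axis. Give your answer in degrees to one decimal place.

D corresponds to l = 2.
|L| = ℏ√(l(l+1)) = √6 ℏ.
The smallest angle corresponds to the largest L_z, i.e. m_l = l = 2, giving L_z = 2ℏ.
cos θ_min = 2/√6, so θ_min ≈ 35.3°.

θ_min ≈ 35.3°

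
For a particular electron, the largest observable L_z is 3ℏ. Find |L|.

|L| = 2√3 ℏ ≈ 3.464ℏ

L_z,max = lℏ, so l = 3.
|L| = √(l(l+1)) ℏ = 2√3 ℏ.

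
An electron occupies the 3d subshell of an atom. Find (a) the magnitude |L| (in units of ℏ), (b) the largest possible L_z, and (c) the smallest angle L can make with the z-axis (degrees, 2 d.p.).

For 3d, l = 2.
|L| = ℏ√(2·3) = √6 ℏ ≈ 2.449ℏ.
L_z,max = lℏ = 2ℏ.
cos θ_min = 2/√6, so θ_min ≈ 35.26°.

|L| = √6 ℏ ≈ 2.449ℏ; L_z,max = 2ℏ; θ_min ≈ 35.26°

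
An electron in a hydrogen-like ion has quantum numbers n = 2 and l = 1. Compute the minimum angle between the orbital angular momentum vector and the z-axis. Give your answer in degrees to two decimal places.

θ_min ≈ 45.00°

|L| = √(l(l+1)) ℏ = √2 ℏ.
The smallest angle corresponds to the largest L_z, i.e. m_l = l = 1, giving L_z = 1ℏ.
cos θ_min = 1/√2, so θ_min ≈ 45.00°.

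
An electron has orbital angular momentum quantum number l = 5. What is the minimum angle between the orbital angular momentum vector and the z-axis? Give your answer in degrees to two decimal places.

θ_min ≈ 24.09°

|L|² = l(l+1)ℏ² = 30ℏ², so |L| = √30 ℏ.
The smallest angle corresponds to the largest L_z, i.e. m_l = l = 5, giving L_z = 5ℏ.
cos θ_min = 5/√30, so θ_min ≈ 24.09°.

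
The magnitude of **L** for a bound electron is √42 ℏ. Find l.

|L| = ℏ√(l(l+1)), so l(l+1) = 42.
The positive root is l = 6.

l = 6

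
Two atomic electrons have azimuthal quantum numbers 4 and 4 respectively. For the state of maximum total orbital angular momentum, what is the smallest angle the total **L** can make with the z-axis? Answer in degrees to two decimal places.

θ_min ≈ 19.47°

By the triangle rule, |l₁ − l₂| ≤ L ≤ l₁ + l₂.
L ∈ {0, 1, 2, 3, 4, 5, 6, 7, 8}.
The maximum is L = 8, with |L_tot| = ℏ√(8·9) = 6√2 ℏ.
The minimum angle with z is arccos(8/√72) ≈ 19.47°.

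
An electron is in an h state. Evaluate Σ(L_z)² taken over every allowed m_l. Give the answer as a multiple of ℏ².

Σ(L_z)² = 110 ℏ²

An h state has l = 5.
m_l ∈ {-5, -4, -3, -2, -1, 0, 1, 2, 3, 4, 5}.
Summing m² from −5 to 5: Σ m_l² = 110.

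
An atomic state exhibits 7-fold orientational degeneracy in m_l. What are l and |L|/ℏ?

Since there are 2l+1 = 7 values of m_l, l = 3.
|L| = ℏ√(l(l+1)) = ℏ√(3·4) = 2√3 ℏ.

l = 3, |L| = 2√3 ℏ ≈ 3.464ℏ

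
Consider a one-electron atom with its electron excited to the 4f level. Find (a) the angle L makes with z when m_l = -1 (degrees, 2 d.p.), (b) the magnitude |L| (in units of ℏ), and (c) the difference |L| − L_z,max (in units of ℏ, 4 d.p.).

θ(m_l=-1) ≈ 106.78°; |L| = 2√3 ℏ ≈ 3.464ℏ; |L|−L_z,max ≈ 0.4641ℏ

The 4f level has l = 3.
For m_l = -1: cos θ = -1/√12, θ ≈ 106.78°.
|L| = ℏ√(3·4) = 2√3 ℏ ≈ 3.464ℏ.
|L| − L_z,max = (2√3 − 3)ℏ ≈ 0.4641ℏ.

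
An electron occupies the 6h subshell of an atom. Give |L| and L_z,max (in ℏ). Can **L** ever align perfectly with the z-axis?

The 6h subshell has l = 5.
|L| = √30 ℏ ≈ 5.4772ℏ, while L_z,max = lℏ = 5ℏ.
Since |L| > L_z,max, the vector can never point exactly along z; the closest it comes is θ_min = arccos(5/√30) ≈ 24.1°.

No: L_z,max = 5ℏ < |L| = √30 ℏ ≈ 5.477ℏ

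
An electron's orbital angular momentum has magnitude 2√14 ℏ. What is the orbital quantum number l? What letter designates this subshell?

l = 7 (k orbital)

|L| = ℏ√(l(l+1)), so l(l+1) = 56.
Solving: l = 7.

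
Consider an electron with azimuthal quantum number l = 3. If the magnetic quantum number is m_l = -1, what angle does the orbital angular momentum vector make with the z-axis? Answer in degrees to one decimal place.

θ ≈ 106.8°

|L|² = l(l+1)ℏ² = 12ℏ², so |L| = 2√3 ℏ.
L_z = m_l ℏ = −1ℏ.
cos θ = L_z/|L| = -1/√12, so θ ≈ 106.8°.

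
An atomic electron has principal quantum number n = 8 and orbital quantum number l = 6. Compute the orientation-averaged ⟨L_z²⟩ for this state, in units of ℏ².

m_l runs from −6 to 6, i.e. {-6, -5, -4, -3, -2, -1, 0, 1, 2, 3, 4, 5, 6}.
Average of L_z² over 13 states: 182/13 ℏ² = 14 ℏ².

⟨L_z²⟩ = 14 ℏ²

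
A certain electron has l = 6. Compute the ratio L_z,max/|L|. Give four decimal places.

L_z,max/|L| = 0.9258

|L| = √42 ℏ ≈ 6.4807ℏ, while L_z,max = lℏ = 6ℏ.
L_z,max/|L| = 6/√42 = 0.9258.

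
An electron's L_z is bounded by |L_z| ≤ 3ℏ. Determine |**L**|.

|L| = 2√3 ℏ ≈ 3.464ℏ

L_z,max = lℏ, so l = 3.
Then |L| = ℏ√(3·4) = 2√3 ℏ.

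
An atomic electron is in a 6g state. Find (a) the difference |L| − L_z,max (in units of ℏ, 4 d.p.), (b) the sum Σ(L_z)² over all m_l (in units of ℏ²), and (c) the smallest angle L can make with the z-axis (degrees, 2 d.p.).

The 6g subshell has l = 4.
|L| − L_z,max = (2√5 − 4)ℏ ≈ 0.4721ℏ.
Σ m_l² = 60, so Σ(L_z)² = 60 ℏ².
cos θ_min = 4/√20, so θ_min ≈ 26.57°.

|L|−L_z,max ≈ 0.4721ℏ; Σ(L_z)² = 60 ℏ²; θ_min ≈ 26.57°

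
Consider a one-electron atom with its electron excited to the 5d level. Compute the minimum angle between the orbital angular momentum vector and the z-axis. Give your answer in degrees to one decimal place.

θ_min ≈ 35.3°

The 5d level has l = 2.
|L|² = l(l+1)ℏ² = 6ℏ², so |L| = √6 ℏ.
The smallest angle corresponds to the largest L_z, i.e. m_l = l = 2, giving L_z = 2ℏ.
cos θ_min = 2/√6, so θ_min ≈ 35.3°.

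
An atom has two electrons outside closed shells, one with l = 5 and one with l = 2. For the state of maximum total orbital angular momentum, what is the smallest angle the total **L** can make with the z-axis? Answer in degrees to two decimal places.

L runs from |5 − 2| = 3 to 5 + 2 = 7.
L ∈ {3, 4, 5, 6, 7}.
The maximum is L = 7, with |L_tot| = ℏ√(7·8) = 2√14 ℏ.
The minimum angle with z is arccos(7/√56) ≈ 20.70°.

θ_min ≈ 20.70°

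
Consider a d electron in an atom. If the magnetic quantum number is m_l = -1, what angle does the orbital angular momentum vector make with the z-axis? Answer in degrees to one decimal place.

For a d orbital, l = 2.
|L|² = l(l+1)ℏ² = 6ℏ², so |L| = √6 ℏ.
L_z = m_l ℏ = −1ℏ.
cos θ = L_z/|L| = -1/√6, so θ ≈ 114.1°.

θ ≈ 114.1°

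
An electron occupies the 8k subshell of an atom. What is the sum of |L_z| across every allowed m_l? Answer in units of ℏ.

Σ|L_z| = 56 ℏ

For 8k, l = 7.
m_l ∈ {-7, -6, -5, -4, -3, -2, -1, 0, 1, 2, 3, 4, 5, 6, 7}.
Σ|m_l| = 2(1+2+…+7) = 56.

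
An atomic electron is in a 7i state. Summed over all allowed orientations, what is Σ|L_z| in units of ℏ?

7i means n = 7, l = 6.
m_l runs from −6 to 6, i.e. {-6, -5, -4, -3, -2, -1, 0, 1, 2, 3, 4, 5, 6}.
Σ|m_l| = 2(1+2+…+6) = 42.

Σ|L_z| = 42 ℏ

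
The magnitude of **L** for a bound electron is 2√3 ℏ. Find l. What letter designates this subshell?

(|L|/ℏ)² = l(l+1) = 12.
l² + l − 12 = 0 ⇒ l = 3.

l = 3 (f orbital)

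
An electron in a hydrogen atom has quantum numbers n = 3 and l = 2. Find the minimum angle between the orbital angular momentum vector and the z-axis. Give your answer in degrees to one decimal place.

θ_min ≈ 35.3°

|L|² = l(l+1)ℏ² = 6ℏ², so |L| = √6 ℏ.
The smallest angle corresponds to the largest L_z, i.e. m_l = l = 2, giving L_z = 2ℏ.
cos θ_min = 2/√6, so θ_min ≈ 35.3°.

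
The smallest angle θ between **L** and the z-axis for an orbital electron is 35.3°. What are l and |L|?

At minimum angle, m_l = l, so cos θ = l/√(l(l+1)); cos²θ = l/(l+1) = 0.6661.
l = cos²θ/sin²θ ≈ 2.
Then |L| = ℏ√(2·3) = √6 ℏ.

l = 2, |L| = √6 ℏ ≈ 2.449ℏ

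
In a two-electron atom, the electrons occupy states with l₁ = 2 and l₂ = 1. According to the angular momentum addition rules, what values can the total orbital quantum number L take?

L = 1, 2, 3

By the triangle rule, |l₁ − l₂| ≤ L ≤ l₁ + l₂.
Allowed values: L = 1, 2, 3.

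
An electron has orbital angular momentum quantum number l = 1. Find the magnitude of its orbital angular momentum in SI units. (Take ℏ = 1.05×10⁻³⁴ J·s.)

|L| = 1.48×10⁻³⁴ J·s

|L| = ℏ√(l(l+1)) = ℏ√(1·2) = √2 ℏ
Numerically, |L| = 1.414 × (1.05×10⁻³⁴ J·s) = 1.48×10⁻³⁴ J·s.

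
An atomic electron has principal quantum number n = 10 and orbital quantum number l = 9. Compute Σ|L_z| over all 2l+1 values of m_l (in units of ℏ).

Σ|L_z| = 90 ℏ

The allowed m_l values are -9, -8, -7, -6, -5, -4, -3, -2, -1, 0, 1, 2, 3, 4, 5, 6, 7, 8, 9.
Σ|m_l| = 2·9(9+1)/2 = 90.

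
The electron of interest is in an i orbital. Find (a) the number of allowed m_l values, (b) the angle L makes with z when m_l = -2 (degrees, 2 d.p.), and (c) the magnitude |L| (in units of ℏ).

An i state has l = 6.
There are 2l+1 = 13 values of m_l.
For m_l = -2: cos θ = -2/√42, θ ≈ 107.98°.
|L| = ℏ√(6·7) = √42 ℏ ≈ 6.481ℏ.

13 values; θ(m_l=-2) ≈ 107.98°; |L| = √42 ℏ ≈ 6.481ℏ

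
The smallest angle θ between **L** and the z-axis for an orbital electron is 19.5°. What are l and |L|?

At minimum angle, m_l = l, so cos θ = l/√(l(l+1)); cos²θ = l/(l+1) = 0.8886.
l = cos²θ/sin²θ ≈ 8.
Then |L| = ℏ√(8·9) = 6√2 ℏ.

l = 8, |L| = 6√2 ℏ ≈ 8.485ℏ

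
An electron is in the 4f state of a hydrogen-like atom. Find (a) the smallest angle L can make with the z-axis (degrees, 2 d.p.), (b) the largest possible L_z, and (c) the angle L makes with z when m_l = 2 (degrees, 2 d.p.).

θ_min ≈ 30.00°; L_z,max = 3ℏ; θ(m_l=2) ≈ 54.74°

The 4f subshell has l = 3.
cos θ_min = 3/√12, so θ_min ≈ 30.00°.
L_z,max = lℏ = 3ℏ.
For m_l = 2: cos θ = 2/√12, θ ≈ 54.74°.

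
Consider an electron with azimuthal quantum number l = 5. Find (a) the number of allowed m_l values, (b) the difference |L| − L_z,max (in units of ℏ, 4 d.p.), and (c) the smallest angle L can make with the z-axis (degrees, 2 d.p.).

11 values; |L|−L_z,max ≈ 0.4772ℏ; θ_min ≈ 24.09°

There are 2l+1 = 11 values of m_l.
|L| − L_z,max = (√30 − 5)ℏ ≈ 0.4772ℏ.
cos θ_min = 5/√30, so θ_min ≈ 24.09°.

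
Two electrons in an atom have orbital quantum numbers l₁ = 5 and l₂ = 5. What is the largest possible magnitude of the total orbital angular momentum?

By the triangle rule, |l₁ − l₂| ≤ L ≤ l₁ + l₂.
Allowed values: L = 0, 1, 2, 3, 4, 5, 6, 7, 8, 9, 10.
The largest magnitude corresponds to L = 10: |L_tot| = ℏ√(10·11) = √110 ℏ.

|L_tot|_max = √110 ℏ ≈ 10.488ℏ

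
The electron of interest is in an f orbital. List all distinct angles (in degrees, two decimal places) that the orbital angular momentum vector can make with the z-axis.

θ ∈ {30.00°, 54.74°, 73.22°, 90.00°, 106.78°, 125.26°, 150.00°}

An f state has l = 3.
|L| = ℏ√(l(l+1)) = 2√3 ℏ.
cos θ = m_l/√12 for each m_l ∈ {-3, -2, -1, 0, 1, 2, 3}.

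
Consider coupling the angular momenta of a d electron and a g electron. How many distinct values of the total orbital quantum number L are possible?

The total orbital quantum number L ranges from |l₁ − l₂| to l₁ + l₂ in integer steps.
Allowed values: L = 2, 3, 4, 5, 6.
That is 5 values.

5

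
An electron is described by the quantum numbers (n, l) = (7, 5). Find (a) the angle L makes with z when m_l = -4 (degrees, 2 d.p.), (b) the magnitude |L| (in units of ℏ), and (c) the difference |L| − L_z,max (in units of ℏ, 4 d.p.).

θ(m_l=-4) ≈ 136.91°; |L| = √30 ℏ ≈ 5.477ℏ; |L|−L_z,max ≈ 0.4772ℏ

For m_l = -4: cos θ = -4/√30, θ ≈ 136.91°.
|L| = ℏ√(5·6) = √30 ℏ ≈ 5.477ℏ.
|L| − L_z,max = (√30 − 5)ℏ ≈ 0.4772ℏ.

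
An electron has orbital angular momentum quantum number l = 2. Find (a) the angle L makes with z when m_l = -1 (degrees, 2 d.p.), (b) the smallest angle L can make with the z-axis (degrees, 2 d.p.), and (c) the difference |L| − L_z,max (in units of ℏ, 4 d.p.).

For m_l = -1: cos θ = -1/√6, θ ≈ 114.09°.
cos θ_min = 2/√6, so θ_min ≈ 35.26°.
|L| − L_z,max = (√6 − 2)ℏ ≈ 0.4495ℏ.

θ(m_l=-1) ≈ 114.09°; θ_min ≈ 35.26°; |L|−L_z,max ≈ 0.4495ℏ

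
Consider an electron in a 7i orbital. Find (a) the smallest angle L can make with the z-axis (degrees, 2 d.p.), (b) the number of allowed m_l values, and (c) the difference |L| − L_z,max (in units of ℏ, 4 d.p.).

The 7i subshell has l = 6.
cos θ_min = 6/√42, so θ_min ≈ 22.21°.
There are 2l+1 = 13 values of m_l.
|L| − L_z,max = (√42 − 6)ℏ ≈ 0.4807ℏ.

θ_min ≈ 22.21°; 13 values; |L|−L_z,max ≈ 0.4807ℏ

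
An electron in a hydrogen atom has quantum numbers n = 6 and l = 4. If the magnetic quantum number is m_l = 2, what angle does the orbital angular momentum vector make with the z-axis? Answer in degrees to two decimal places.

|L|² = l(l+1)ℏ² = 20ℏ², so |L| = 2√5 ℏ.
L_z = m_l ℏ = 2ℏ.
cos θ = L_z/|L| = 2/√20, so θ ≈ 63.43°.

θ ≈ 63.43°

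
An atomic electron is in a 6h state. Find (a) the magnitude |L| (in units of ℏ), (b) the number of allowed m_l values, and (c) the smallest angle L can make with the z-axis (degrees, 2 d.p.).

The 6h subshell has l = 5.
|L| = ℏ√(5·6) = √30 ℏ ≈ 5.477ℏ.
There are 2l+1 = 11 values of m_l.
cos θ_min = 5/√30, so θ_min ≈ 24.09°.

|L| = √30 ℏ ≈ 5.477ℏ; 11 values; θ_min ≈ 24.09°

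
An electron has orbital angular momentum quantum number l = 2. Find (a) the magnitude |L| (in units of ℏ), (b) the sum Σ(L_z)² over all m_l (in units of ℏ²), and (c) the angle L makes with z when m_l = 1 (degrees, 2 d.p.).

|L| = √6 ℏ ≈ 2.449ℏ; Σ(L_z)² = 10 ℏ²; θ(m_l=1) ≈ 65.91°

|L| = ℏ√(2·3) = √6 ℏ ≈ 2.449ℏ.
Σ m_l² = 10, so Σ(L_z)² = 10 ℏ².
For m_l = 1: cos θ = 1/√6, θ ≈ 65.91°.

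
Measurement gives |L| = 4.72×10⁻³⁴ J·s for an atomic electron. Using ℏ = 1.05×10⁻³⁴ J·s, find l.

l = 4

Dividing by ℏ: |L|/ℏ ≈ 4.495.
Set l(l+1) = 20.21; the integer solution is l = 4.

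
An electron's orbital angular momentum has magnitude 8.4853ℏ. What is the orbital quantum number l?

Since |L|² = l(l+1)ℏ², l(l+1) = 72.
Solving: l = 8.

l = 8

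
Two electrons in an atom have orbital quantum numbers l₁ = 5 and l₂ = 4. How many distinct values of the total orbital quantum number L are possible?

9

L runs from |5 − 4| = 1 to 5 + 4 = 9.
So L can be 1, 2, 3, 4, 5, 6, 7, 8, 9.
That is 9 values.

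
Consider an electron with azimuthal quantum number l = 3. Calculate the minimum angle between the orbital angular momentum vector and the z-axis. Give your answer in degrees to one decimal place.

|L| = √(l(l+1)) ℏ = 2√3 ℏ.
The smallest angle corresponds to the largest L_z, i.e. m_l = l = 3, giving L_z = 3ℏ.
cos θ_min = 3/√12, so θ_min ≈ 30.0°.

θ_min ≈ 30.0°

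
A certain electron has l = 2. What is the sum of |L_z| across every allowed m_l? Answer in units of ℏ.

m_l runs from −2 to 2, i.e. {-2, -1, 0, 1, 2}.
Σ|m_l| = 2·2(2+1)/2 = 6.

Σ|L_z| = 6 ℏ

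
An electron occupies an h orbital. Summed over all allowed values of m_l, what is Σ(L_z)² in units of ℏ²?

Σ(L_z)² = 110 ℏ²

For an h orbital, l = 5.
m_l ∈ {-5, -4, -3, -2, -1, 0, 1, 2, 3, 4, 5}.
Σ m_l² = l(l+1)(2l+1)/3 = 5·6·11/3 = 110.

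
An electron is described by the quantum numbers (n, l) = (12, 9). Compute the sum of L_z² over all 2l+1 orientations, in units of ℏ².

Σ(L_z)² = 570 ℏ²

The allowed m_l values are -9, -8, -7, -6, -5, -4, -3, -2, -1, 0, 1, 2, 3, 4, 5, 6, 7, 8, 9.
Σ m_l² = 2·(1 + 4 + 9 + 16 + 25 + 36 + 49 + 64 + 81) = 570.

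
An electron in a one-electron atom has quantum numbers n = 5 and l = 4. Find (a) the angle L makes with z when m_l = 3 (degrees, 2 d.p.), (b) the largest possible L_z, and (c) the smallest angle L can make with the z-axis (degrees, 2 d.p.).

θ(m_l=3) ≈ 47.87°; L_z,max = 4ℏ; θ_min ≈ 26.57°

For m_l = 3: cos θ = 3/√20, θ ≈ 47.87°.
L_z,max = lℏ = 4ℏ.
cos θ_min = 4/√20, so θ_min ≈ 26.57°.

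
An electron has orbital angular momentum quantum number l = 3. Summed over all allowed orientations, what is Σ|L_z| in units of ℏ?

Σ|L_z| = 12 ℏ

m_l ∈ {-3, -2, -1, 0, 1, 2, 3}.
Σ|m_l| = 2(1+2+…+3) = 12.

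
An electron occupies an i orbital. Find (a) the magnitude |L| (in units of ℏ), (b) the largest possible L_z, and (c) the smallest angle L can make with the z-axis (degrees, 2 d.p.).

|L| = √42 ℏ ≈ 6.481ℏ; L_z,max = 6ℏ; θ_min ≈ 22.21°

An i state has l = 6.
|L| = ℏ√(6·7) = √42 ℏ ≈ 6.481ℏ.
L_z,max = lℏ = 6ℏ.
cos θ_min = 6/√42, so θ_min ≈ 22.21°.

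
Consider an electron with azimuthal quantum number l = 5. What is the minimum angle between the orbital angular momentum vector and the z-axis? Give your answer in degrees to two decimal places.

θ_min ≈ 24.09°

|L| = √(l(l+1)) ℏ = √30 ℏ.
The smallest angle corresponds to the largest L_z, i.e. m_l = l = 5, giving L_z = 5ℏ.
cos θ_min = 5/√30, so θ_min ≈ 24.09°.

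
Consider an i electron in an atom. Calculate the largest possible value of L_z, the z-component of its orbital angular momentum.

L_z,max = 6ℏ

An i state has l = 6.
L_z = m_l ℏ with m_l ∈ {−6, …, 6}; the maximum is m_l = 6.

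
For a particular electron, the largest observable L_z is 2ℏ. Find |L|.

|L| = √6 ℏ ≈ 2.449ℏ

The maximum L_z equals lℏ, giving l = 2.
|L| = ℏ√(l(l+1)) = √6 ℏ.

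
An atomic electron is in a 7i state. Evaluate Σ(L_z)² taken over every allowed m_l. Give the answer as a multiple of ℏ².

The 7i subshell has l = 6.
m_l runs from −6 to 6, i.e. {-6, -5, -4, -3, -2, -1, 0, 1, 2, 3, 4, 5, 6}.
Σ m_l² = l(l+1)(2l+1)/3 = 6·7·13/3 = 182.

Σ(L_z)² = 182 ℏ²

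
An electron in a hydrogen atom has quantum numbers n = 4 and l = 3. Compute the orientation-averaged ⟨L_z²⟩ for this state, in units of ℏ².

⟨L_z²⟩ = 4 ℏ²

The allowed m_l values are -3, -2, -1, 0, 1, 2, 3.
⟨L_z²⟩ = ℏ²·(Σ m_l²)/(2l+1) = ℏ²·28/7 = 4ℏ².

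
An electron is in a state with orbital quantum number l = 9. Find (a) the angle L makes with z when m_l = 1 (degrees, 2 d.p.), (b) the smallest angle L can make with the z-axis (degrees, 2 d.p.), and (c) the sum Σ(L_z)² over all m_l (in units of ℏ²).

θ(m_l=1) ≈ 83.95°; θ_min ≈ 18.43°; Σ(L_z)² = 570 ℏ²

For m_l = 1: cos θ = 1/√90, θ ≈ 83.95°.
cos θ_min = 9/√90, so θ_min ≈ 18.43°.
Σ m_l² = 570, so Σ(L_z)² = 570 ℏ².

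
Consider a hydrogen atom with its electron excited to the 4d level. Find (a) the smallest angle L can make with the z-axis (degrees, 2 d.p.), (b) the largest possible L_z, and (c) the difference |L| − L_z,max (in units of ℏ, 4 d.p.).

The 4d level has l = 2.
cos θ_min = 2/√6, so θ_min ≈ 35.26°.
L_z,max = lℏ = 2ℏ.
|L| − L_z,max = (√6 − 2)ℏ ≈ 0.4495ℏ.

θ_min ≈ 35.26°; L_z,max = 2ℏ; |L|−L_z,max ≈ 0.4495ℏ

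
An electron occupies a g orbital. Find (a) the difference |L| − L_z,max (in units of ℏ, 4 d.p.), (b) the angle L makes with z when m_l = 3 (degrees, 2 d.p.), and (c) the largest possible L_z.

|L|−L_z,max ≈ 0.4721ℏ; θ(m_l=3) ≈ 47.87°; L_z,max = 4ℏ

A g state has l = 4.
|L| − L_z,max = (2√5 − 4)ℏ ≈ 0.4721ℏ.
For m_l = 3: cos θ = 3/√20, θ ≈ 47.87°.
L_z,max = lℏ = 4ℏ.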